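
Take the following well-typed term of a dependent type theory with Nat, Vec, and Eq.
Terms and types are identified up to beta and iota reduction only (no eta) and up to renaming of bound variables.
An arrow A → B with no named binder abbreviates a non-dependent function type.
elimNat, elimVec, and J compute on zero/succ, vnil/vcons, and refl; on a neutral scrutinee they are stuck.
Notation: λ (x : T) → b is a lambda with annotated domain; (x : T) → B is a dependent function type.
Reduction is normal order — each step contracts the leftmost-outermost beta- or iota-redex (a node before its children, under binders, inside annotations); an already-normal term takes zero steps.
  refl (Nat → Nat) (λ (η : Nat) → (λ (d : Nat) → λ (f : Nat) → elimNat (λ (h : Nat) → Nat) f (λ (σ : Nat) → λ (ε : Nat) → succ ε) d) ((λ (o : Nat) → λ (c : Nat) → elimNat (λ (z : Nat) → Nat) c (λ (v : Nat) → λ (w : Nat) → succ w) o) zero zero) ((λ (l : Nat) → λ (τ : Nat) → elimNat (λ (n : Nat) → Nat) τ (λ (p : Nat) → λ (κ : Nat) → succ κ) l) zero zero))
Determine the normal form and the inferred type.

resulting normal form:
  refl (Nat → Nat) (λ (η : Nat) → zero)
inferred type:
  Eq (Nat → Nat) (λ (η : Nat) → zero) (λ (d : Nat) → zero)


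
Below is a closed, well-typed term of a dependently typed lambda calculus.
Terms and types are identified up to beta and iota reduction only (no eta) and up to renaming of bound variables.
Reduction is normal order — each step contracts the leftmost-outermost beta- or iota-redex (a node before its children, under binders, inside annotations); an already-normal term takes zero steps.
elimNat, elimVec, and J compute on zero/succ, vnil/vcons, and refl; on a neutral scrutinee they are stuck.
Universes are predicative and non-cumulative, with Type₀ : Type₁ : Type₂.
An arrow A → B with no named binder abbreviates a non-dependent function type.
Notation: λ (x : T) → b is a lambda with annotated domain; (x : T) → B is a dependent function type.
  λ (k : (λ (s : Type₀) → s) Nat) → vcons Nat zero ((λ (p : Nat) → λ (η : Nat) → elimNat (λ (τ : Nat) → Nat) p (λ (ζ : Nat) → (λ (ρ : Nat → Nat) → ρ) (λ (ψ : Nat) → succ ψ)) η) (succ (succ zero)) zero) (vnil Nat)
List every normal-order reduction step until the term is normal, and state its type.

normal-order reduction:
  λ (k : (λ (s : Type₀) → s) Nat) → vcons Nat zero ((λ (p : Nat) → λ (η : Nat) → elimNat (λ (τ : Nat) → Nat) p (λ (ζ : Nat) → (λ (ρ : Nat → Nat) → ρ) (λ (ψ : Nat) → succ ψ)) η) (succ (succ zero)) zero) (vnil Nat)
  ~> λ (k : Nat) → vcons Nat zero ((λ (s : Nat) → λ (p : Nat) → elimNat (λ (η : Nat) → Nat) s (λ (τ : Nat) → (λ (ζ : Nat → Nat) → ζ) (λ (ρ : Nat) → succ ρ)) p) (succ (succ zero)) zero) (vnil Nat)
  ~> λ (k : Nat) → vcons Nat zero ((λ (s : Nat) → elimNat (λ (p : Nat) → Nat) (succ (succ zero)) (λ (η : Nat) → (λ (τ : Nat → Nat) → τ) (λ (ζ : Nat) → succ ζ)) s) zero) (vnil Nat)
  ~> λ (k : Nat) → vcons Nat zero (elimNat (λ (s : Nat) → Nat) (succ (succ zero)) (λ (p : Nat) → (λ (η : Nat → Nat) → η) (λ (τ : Nat) → succ τ)) zero) (vnil Nat)
  ~> λ (k : Nat) → vcons Nat zero (succ (succ zero)) (vnil Nat)
type:
  Nat → Vec Nat (succ zero)


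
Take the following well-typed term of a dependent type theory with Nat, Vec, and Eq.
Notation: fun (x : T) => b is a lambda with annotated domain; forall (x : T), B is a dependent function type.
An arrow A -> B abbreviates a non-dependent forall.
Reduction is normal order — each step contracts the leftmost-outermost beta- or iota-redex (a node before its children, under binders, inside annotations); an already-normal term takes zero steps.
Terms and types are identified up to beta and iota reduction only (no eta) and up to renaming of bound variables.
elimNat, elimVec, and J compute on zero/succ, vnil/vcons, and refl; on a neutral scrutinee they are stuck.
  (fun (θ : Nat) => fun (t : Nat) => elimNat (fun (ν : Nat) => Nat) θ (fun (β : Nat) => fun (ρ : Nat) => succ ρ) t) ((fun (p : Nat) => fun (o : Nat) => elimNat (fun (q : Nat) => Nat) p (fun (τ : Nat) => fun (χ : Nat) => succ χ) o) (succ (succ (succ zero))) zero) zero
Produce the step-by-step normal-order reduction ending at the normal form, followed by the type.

normal-order reduction:
  (fun (θ : Nat) => fun (t : Nat) => elimNat (fun (ν : Nat) => Nat) θ (fun (β : Nat) => fun (ρ : Nat) => succ ρ) t) ((fun (p : Nat) => fun (o : Nat) => elimNat (fun (q : Nat) => Nat) p (fun (τ : Nat) => fun (χ : Nat) => succ χ) o) (succ (succ (succ zero))) zero) zero
  ~> (fun (θ : Nat) => elimNat (fun (t : Nat) => Nat) ((fun (ν : Nat) => fun (β : Nat) => elimNat (fun (ρ : Nat) => Nat) ν (fun (p : Nat) => fun (o : Nat) => succ o) β) (succ (succ (succ zero))) zero) (fun (q : Nat) => fun (τ : Nat) => succ τ) θ) zero
  ~> elimNat (fun (θ : Nat) => Nat) ((fun (t : Nat) => fun (ν : Nat) => elimNat (fun (β : Nat) => Nat) t (fun (ρ : Nat) => fun (p : Nat) => succ p) ν) (succ (succ (succ zero))) zero) (fun (o : Nat) => fun (q : Nat) => succ q) zero
  ~> (fun (θ : Nat) => fun (t : Nat) => elimNat (fun (ν : Nat) => Nat) θ (fun (β : Nat) => fun (ρ : Nat) => succ ρ) t) (succ (succ (succ zero))) zero
  ~> (fun (θ : Nat) => elimNat (fun (t : Nat) => Nat) (succ (succ (succ zero))) (fun (ν : Nat) => fun (β : Nat) => succ β) θ) zero
  ~> elimNat (fun (θ : Nat) => Nat) (succ (succ (succ zero))) (fun (t : Nat) => fun (ν : Nat) => succ ν) zero
  ~> succ (succ (succ zero))
inferred type:
  Nat


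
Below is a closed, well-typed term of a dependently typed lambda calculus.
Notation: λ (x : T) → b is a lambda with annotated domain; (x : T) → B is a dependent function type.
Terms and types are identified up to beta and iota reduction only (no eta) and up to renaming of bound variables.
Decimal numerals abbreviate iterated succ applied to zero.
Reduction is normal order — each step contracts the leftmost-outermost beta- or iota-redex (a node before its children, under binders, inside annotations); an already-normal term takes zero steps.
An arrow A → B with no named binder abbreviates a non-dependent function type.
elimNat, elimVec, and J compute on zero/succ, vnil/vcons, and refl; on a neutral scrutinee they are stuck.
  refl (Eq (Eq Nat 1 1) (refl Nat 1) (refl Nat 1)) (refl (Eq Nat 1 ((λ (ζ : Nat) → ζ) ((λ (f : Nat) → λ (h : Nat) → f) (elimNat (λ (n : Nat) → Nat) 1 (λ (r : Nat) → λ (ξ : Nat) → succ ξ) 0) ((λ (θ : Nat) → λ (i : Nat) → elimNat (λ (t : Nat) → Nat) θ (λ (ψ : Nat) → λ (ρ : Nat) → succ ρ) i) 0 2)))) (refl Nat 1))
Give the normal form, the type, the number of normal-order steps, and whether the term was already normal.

reduced normal form:
  refl (Eq (Eq Nat 1 1) (refl Nat 1) (refl Nat 1)) (refl (Eq Nat 1 1) (refl Nat 1))
inferred type:
  Eq (Eq (Eq Nat 1 1) (refl Nat 1) (refl Nat 1)) (refl (Eq Nat 1 1) (refl Nat 1)) (refl (Eq Nat 1 1) (refl Nat 1))
steps to reach normal form (normal order): 4
already normal: no
first contracted redex: a beta-redex


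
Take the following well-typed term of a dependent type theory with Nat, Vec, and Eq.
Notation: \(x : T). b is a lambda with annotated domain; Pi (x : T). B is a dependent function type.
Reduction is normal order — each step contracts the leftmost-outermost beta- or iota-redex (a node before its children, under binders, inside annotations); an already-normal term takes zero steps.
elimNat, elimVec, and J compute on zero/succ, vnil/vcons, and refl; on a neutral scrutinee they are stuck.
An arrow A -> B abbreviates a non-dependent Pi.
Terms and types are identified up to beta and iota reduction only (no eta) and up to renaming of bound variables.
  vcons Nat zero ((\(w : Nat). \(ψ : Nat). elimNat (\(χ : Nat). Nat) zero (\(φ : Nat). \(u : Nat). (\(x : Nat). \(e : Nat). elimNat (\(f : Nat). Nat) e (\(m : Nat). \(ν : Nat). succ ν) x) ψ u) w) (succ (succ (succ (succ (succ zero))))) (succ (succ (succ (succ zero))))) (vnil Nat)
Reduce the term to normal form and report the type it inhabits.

reduced normal form:
  vcons Nat zero (succ (succ (succ (succ (succ (succ (succ (succ (succ (succ (succ (succ (succ (succ (succ (succ (succ (succ (succ (succ zero)))))))))))))))))))) (vnil Nat)
the term's type:
  Vec Nat (succ zero)


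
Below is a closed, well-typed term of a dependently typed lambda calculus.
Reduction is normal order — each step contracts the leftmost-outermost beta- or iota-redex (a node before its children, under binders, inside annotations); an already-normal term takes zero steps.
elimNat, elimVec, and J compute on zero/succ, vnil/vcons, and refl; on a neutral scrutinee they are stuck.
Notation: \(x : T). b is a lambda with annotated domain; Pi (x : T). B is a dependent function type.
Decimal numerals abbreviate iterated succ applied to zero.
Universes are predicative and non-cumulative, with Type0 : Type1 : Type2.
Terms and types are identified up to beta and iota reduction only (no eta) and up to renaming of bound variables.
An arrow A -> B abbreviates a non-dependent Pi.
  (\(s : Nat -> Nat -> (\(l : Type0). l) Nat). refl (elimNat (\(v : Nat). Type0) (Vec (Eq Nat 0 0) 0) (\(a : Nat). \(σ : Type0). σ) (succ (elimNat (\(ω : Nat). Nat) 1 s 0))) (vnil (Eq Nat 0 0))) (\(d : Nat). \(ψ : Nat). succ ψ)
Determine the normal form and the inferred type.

reduced normal form:
  refl (Vec (Eq Nat 0 0) 0) (vnil (Eq Nat 0 0))
inferred type:
  Eq (Vec (Eq Nat 0 0) 0) (vnil (Eq Nat 0 0)) (vnil (Eq Nat 0 0))


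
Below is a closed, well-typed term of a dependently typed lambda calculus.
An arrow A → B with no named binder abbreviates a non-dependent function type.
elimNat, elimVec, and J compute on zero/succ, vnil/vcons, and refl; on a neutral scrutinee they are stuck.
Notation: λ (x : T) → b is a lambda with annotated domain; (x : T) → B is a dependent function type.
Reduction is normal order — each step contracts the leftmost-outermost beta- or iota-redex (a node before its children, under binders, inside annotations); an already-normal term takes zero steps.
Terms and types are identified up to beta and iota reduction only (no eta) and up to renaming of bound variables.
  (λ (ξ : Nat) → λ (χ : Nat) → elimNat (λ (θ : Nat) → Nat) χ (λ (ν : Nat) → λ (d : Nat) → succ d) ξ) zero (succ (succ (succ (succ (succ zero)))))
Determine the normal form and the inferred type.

resulting normal form:
  succ (succ (succ (succ (succ zero))))
inferred type:
  Nat


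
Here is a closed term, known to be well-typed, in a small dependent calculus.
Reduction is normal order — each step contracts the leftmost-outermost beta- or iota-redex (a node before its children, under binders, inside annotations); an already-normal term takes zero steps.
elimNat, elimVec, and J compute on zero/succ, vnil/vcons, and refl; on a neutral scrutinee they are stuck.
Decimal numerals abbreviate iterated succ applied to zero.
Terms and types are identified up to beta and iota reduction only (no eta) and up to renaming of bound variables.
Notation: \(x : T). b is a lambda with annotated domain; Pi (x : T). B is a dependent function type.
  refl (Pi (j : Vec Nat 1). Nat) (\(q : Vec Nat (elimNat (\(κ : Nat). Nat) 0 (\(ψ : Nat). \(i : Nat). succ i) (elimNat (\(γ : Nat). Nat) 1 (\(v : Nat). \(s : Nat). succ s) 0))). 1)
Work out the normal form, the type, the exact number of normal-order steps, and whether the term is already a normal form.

normal form:
  refl (Pi (j : Vec Nat 1). Nat) (\(q : Vec Nat 1). 1)
type:
  Eq (Pi (j : Vec Nat 1). Nat) (\(q : Vec Nat 1). 1) (\(κ : Vec Nat 1). 1)
reduction steps (normal order): 5
started in normal form: no
first contracted redex: an elimNat iota-redex


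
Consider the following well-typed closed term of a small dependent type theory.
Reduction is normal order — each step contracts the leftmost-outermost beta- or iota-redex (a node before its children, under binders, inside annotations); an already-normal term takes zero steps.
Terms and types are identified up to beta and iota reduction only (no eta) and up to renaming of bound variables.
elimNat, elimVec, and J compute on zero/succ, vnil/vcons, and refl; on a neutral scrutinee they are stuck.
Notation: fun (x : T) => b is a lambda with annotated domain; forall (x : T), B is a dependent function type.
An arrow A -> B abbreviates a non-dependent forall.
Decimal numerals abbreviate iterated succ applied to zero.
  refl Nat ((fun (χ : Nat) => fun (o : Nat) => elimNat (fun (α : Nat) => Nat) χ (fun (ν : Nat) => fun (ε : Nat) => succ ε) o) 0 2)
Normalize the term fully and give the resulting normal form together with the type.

resulting normal form:
  refl Nat 2
inferred type:
  Eq Nat 2 2
observation: the term reaches its normal form after 9 normal-order steps.


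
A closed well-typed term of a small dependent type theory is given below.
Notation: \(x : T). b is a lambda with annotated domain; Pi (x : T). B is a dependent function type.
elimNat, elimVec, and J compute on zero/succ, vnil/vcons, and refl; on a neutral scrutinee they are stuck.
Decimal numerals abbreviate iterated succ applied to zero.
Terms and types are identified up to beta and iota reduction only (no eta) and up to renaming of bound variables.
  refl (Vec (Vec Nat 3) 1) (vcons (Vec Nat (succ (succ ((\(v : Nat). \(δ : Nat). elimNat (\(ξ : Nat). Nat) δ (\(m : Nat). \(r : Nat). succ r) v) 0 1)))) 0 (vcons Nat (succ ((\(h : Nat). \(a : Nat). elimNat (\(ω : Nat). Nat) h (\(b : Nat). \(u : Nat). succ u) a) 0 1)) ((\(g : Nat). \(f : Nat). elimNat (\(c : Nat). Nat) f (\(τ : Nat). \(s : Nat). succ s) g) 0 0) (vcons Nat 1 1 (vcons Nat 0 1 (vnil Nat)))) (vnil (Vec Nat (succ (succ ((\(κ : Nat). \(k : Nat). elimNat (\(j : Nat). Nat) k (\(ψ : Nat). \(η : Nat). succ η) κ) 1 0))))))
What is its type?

inferred type:
  Eq (Vec (Vec Nat 3) 1) (vcons (Vec Nat 3) 0 (vcons Nat 2 0 (vcons Nat 1 1 (vcons Nat 0 1 (vnil Nat)))) (vnil (Vec Nat 3))) (vcons (Vec Nat 3) 0 (vcons Nat 2 0 (vcons Nat 1 1 (vcons Nat 0 1 (vnil Nat)))) (vnil (Vec Nat 3)))


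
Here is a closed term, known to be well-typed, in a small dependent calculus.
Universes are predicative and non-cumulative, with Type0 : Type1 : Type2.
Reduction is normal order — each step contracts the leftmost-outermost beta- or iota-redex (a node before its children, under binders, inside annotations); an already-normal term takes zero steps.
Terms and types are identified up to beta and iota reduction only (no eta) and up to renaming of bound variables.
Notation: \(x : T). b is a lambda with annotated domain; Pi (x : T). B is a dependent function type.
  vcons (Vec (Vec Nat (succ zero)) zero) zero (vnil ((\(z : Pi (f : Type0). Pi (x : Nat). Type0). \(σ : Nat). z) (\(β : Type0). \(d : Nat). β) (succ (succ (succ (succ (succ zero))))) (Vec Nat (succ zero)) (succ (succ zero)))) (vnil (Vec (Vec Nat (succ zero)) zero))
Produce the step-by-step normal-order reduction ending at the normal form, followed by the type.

normal-order reduction sequence:
  vcons (Vec (Vec Nat (succ zero)) zero) zero (vnil ((\(z : Pi (f : Type0). Pi (x : Nat). Type0). \(σ : Nat). z) (\(β : Type0). \(d : Nat). β) (succ (succ (succ (succ (succ zero))))) (Vec Nat (succ zero)) (succ (succ zero)))) (vnil (Vec (Vec Nat (succ zero)) zero))
  ~> vcons (Vec (Vec Nat (succ zero)) zero) zero (vnil ((\(z : Nat). \(f : Type0). \(x : Nat). f) (succ (succ (succ (succ (succ zero))))) (Vec Nat (succ zero)) (succ (succ zero)))) (vnil (Vec (Vec Nat (succ zero)) zero))
  ~> vcons (Vec (Vec Nat (succ zero)) zero) zero (vnil ((\(z : Type0). \(f : Nat). z) (Vec Nat (succ zero)) (succ (succ zero)))) (vnil (Vec (Vec Nat (succ zero)) zero))
  ~> vcons (Vec (Vec Nat (succ zero)) zero) zero (vnil ((\(z : Nat). Vec Nat (succ zero)) (succ (succ zero)))) (vnil (Vec (Vec Nat (succ zero)) zero))
  ~> vcons (Vec (Vec Nat (succ zero)) zero) zero (vnil (Vec Nat (succ zero))) (vnil (Vec (Vec Nat (succ zero)) zero))
inferred type:
  Vec (Vec (Vec Nat (succ zero)) zero) (succ zero)


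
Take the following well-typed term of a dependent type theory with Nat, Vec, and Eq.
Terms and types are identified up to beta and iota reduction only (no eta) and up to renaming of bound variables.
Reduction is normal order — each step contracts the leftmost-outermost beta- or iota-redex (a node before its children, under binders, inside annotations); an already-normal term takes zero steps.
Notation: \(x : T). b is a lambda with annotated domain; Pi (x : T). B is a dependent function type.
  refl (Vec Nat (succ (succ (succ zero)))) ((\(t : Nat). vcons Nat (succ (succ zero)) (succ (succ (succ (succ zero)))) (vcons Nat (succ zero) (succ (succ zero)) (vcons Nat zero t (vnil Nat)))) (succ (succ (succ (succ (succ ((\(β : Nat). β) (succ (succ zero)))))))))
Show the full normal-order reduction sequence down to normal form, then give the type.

normal-order reduction sequence:
  refl (Vec Nat (succ (succ (succ zero)))) ((\(t : Nat). vcons Nat (succ (succ zero)) (succ (succ (succ (succ zero)))) (vcons Nat (succ zero) (succ (succ zero)) (vcons Nat zero t (vnil Nat)))) (succ (succ (succ (succ (succ ((\(β : Nat). β) (succ (succ zero)))))))))
  ~> refl (Vec Nat (succ (succ (succ zero)))) (vcons Nat (succ (succ zero)) (succ (succ (succ (succ zero)))) (vcons Nat (succ zero) (succ (succ zero)) (vcons Nat zero (succ (succ (succ (succ (succ ((\(t : Nat). t) (succ (succ zero)))))))) (vnil Nat))))
  ~> refl (Vec Nat (succ (succ (succ zero)))) (vcons Nat (succ (succ zero)) (succ (succ (succ (succ zero)))) (vcons Nat (succ zero) (succ (succ zero)) (vcons Nat zero (succ (succ (succ (succ (succ (succ (succ zero))))))) (vnil Nat))))
inferred type:
  Eq (Vec Nat (succ (succ (succ zero)))) (vcons Nat (succ (succ zero)) (succ (succ (succ (succ zero)))) (vcons Nat (succ zero) (succ (succ zero)) (vcons Nat zero (succ (succ (succ (succ (succ (succ (succ zero))))))) (vnil Nat)))) (vcons Nat (succ (succ zero)) (succ (succ (succ (succ zero)))) (vcons Nat (succ zero) (succ (succ zero)) (vcons Nat zero (succ (succ (succ (succ (succ (succ (succ zero))))))) (vnil Nat))))


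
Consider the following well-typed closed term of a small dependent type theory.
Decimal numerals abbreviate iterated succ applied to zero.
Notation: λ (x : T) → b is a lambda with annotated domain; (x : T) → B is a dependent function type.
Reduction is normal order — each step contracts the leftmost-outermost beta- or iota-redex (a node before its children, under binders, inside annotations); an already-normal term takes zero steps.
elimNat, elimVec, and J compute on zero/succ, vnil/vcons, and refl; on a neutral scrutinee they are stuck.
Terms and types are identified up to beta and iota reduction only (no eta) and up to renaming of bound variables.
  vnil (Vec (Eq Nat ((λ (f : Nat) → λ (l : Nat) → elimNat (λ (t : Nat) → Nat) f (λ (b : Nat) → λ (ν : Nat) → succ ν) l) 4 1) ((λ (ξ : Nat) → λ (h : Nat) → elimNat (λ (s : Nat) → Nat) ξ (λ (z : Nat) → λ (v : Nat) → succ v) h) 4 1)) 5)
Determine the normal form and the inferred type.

normal form:
  vnil (Vec (Eq Nat 5 5) 5)
the term's type:
  Vec (Vec (Eq Nat 5 5) 5) 0


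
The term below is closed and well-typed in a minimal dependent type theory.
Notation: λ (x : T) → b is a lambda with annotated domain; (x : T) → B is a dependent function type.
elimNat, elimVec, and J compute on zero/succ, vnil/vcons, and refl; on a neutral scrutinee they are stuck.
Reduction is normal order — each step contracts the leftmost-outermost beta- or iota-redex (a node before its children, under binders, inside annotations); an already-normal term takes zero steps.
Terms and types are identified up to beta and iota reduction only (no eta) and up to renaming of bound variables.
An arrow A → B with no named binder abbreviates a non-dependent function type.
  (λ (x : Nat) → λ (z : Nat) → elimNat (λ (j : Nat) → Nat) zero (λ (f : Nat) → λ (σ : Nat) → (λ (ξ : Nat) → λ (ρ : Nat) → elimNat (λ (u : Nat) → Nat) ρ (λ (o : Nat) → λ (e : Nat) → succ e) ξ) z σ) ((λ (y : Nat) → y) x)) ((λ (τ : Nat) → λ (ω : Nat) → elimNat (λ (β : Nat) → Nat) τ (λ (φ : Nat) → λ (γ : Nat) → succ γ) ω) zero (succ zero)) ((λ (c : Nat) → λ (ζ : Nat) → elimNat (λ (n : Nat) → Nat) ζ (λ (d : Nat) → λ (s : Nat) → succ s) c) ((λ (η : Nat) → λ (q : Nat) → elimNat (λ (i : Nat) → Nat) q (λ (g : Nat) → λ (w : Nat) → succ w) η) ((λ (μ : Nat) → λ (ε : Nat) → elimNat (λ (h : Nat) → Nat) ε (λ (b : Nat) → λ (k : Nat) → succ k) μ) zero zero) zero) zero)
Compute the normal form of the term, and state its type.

resulting normal form:
  zero
inferred type:
  Nat


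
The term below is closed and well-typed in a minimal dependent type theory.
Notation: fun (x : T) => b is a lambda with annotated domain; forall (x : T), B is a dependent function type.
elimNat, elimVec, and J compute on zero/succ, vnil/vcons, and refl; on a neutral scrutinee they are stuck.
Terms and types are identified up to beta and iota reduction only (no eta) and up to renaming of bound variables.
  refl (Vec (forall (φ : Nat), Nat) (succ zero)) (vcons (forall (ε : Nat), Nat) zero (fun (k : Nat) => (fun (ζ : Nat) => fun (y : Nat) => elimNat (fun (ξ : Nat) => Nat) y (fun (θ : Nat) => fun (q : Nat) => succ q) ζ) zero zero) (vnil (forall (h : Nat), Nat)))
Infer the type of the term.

the term's type:
  Eq (Vec (forall (φ : Nat), Nat) (succ zero)) (vcons (forall (ε : Nat), Nat) zero (fun (k : Nat) => zero) (vnil (forall (ζ : Nat), Nat))) (vcons (forall (y : Nat), Nat) zero (fun (ξ : Nat) => zero) (vnil (forall (θ : Nat), Nat)))


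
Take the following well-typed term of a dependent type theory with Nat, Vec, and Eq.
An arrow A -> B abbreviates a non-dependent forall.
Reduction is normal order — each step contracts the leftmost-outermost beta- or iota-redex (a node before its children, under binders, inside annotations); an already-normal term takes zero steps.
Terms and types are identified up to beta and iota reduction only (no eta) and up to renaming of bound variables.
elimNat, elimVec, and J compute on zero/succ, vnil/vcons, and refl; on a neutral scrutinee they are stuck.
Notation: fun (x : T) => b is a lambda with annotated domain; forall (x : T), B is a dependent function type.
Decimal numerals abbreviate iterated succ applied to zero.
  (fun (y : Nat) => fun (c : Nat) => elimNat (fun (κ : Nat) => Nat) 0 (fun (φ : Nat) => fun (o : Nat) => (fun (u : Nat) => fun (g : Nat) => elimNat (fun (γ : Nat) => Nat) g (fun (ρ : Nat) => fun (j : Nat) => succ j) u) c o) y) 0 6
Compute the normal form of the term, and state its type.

resulting normal form:
  0
type:
  Nat
observation: the leftmost-outermost redex is a beta-redex, and normalization takes 3 steps.


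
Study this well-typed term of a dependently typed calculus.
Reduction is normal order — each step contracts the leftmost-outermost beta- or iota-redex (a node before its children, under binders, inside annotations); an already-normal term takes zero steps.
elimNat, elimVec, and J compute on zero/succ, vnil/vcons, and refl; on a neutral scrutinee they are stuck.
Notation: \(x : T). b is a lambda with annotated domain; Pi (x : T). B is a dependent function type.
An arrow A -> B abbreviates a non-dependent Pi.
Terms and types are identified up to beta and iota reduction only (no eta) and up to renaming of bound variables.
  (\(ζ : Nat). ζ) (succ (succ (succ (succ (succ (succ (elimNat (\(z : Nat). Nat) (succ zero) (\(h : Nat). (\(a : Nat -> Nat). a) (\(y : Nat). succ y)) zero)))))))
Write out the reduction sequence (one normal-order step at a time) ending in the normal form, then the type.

normal-order reduction:
  (\(ζ : Nat). ζ) (succ (succ (succ (succ (succ (succ (elimNat (\(z : Nat). Nat) (succ zero) (\(h : Nat). (\(a : Nat -> Nat). a) (\(y : Nat). succ y)) zero)))))))
  ~> succ (succ (succ (succ (succ (succ (elimNat (\(ζ : Nat). Nat) (succ zero) (\(z : Nat). (\(h : Nat -> Nat). h) (\(a : Nat). succ a)) zero))))))
  ~> succ (succ (succ (succ (succ (succ (succ zero))))))
the term's type:
  Nat


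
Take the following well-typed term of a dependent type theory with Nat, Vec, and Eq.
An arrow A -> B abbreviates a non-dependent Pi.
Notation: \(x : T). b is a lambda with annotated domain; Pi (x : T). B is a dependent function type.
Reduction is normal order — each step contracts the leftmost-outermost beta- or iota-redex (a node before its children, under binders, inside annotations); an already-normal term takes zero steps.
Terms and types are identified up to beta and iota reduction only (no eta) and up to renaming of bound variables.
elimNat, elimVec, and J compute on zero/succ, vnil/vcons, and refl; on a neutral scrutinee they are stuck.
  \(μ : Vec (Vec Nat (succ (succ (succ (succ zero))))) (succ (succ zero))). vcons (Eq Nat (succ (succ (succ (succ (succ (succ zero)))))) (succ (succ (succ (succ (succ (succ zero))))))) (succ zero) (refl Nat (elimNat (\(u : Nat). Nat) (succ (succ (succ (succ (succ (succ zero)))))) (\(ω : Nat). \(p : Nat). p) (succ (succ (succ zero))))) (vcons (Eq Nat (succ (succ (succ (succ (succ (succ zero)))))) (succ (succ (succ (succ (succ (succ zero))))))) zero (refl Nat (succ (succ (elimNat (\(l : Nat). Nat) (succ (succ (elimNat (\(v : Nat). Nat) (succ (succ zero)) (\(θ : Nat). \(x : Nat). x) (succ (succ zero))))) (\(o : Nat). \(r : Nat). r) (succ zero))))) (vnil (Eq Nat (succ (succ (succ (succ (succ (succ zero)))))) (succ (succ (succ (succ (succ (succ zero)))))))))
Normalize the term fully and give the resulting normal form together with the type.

resulting normal form:
  \(μ : Vec (Vec Nat (succ (succ (succ (succ zero))))) (succ (succ zero))). vcons (Eq Nat (succ (succ (succ (succ (succ (succ zero)))))) (succ (succ (succ (succ (succ (succ zero))))))) (succ zero) (refl Nat (succ (succ (succ (succ (succ (succ zero))))))) (vcons (Eq Nat (succ (succ (succ (succ (succ (succ zero)))))) (succ (succ (succ (succ (succ (succ zero))))))) zero (refl Nat (succ (succ (succ (succ (succ (succ zero))))))) (vnil (Eq Nat (succ (succ (succ (succ (succ (succ zero)))))) (succ (succ (succ (succ (succ (succ zero)))))))))
type:
  Vec (Vec Nat (succ (succ (succ (succ zero))))) (succ (succ zero)) -> Vec (Eq Nat (succ (succ (succ (succ (succ (succ zero)))))) (succ (succ (succ (succ (succ (succ zero))))))) (succ (succ zero))
observation: the first redex contracted is an elimNat iota-redex; the normal form is reached in 21 normal-order steps.


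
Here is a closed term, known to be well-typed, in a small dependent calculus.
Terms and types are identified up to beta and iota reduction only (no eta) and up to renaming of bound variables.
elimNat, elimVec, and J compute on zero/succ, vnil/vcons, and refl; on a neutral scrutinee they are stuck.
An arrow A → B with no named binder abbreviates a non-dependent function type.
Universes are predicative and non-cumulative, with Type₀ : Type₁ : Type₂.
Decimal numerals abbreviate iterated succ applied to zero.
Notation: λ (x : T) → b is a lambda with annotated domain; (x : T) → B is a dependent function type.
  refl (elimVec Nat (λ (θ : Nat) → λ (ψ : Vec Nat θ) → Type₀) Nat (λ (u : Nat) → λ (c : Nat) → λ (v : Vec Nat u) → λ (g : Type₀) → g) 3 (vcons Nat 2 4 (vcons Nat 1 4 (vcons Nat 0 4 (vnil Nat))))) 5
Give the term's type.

inferred type:
  Eq Nat 5 5


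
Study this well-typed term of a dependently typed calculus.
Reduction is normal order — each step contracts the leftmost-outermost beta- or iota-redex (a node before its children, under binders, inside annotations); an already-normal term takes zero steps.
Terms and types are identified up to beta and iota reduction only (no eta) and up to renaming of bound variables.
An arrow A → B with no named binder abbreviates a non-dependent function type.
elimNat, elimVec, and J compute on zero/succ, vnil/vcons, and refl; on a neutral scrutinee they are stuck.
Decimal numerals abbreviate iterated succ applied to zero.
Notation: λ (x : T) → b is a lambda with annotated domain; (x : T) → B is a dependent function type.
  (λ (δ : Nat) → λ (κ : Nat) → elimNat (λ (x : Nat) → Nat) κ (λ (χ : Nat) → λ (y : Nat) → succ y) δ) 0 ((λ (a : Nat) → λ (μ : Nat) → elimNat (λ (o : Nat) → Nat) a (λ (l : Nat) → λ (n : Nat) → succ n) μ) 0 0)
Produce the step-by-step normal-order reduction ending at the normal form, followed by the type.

normal-order reduction:
  (λ (δ : Nat) → λ (κ : Nat) → elimNat (λ (x : Nat) → Nat) κ (λ (χ : Nat) → λ (y : Nat) → succ y) δ) 0 ((λ (a : Nat) → λ (μ : Nat) → elimNat (λ (o : Nat) → Nat) a (λ (l : Nat) → λ (n : Nat) → succ n) μ) 0 0)
  ~> (λ (δ : Nat) → elimNat (λ (κ : Nat) → Nat) δ (λ (x : Nat) → λ (χ : Nat) → succ χ) 0) ((λ (y : Nat) → λ (a : Nat) → elimNat (λ (μ : Nat) → Nat) y (λ (o : Nat) → λ (l : Nat) → succ l) a) 0 0)
  ~> elimNat (λ (δ : Nat) → Nat) ((λ (κ : Nat) → λ (x : Nat) → elimNat (λ (χ : Nat) → Nat) κ (λ (y : Nat) → λ (a : Nat) → succ a) x) 0 0) (λ (μ : Nat) → λ (o : Nat) → succ o) 0
  ~> (λ (δ : Nat) → λ (κ : Nat) → elimNat (λ (x : Nat) → Nat) δ (λ (χ : Nat) → λ (y : Nat) → succ y) κ) 0 0
  ~> (λ (δ : Nat) → elimNat (λ (κ : Nat) → Nat) 0 (λ (x : Nat) → λ (χ : Nat) → succ χ) δ) 0
  ~> elimNat (λ (δ : Nat) → Nat) 0 (λ (κ : Nat) → λ (x : Nat) → succ x) 0
  ~> 0
type:
  Nat


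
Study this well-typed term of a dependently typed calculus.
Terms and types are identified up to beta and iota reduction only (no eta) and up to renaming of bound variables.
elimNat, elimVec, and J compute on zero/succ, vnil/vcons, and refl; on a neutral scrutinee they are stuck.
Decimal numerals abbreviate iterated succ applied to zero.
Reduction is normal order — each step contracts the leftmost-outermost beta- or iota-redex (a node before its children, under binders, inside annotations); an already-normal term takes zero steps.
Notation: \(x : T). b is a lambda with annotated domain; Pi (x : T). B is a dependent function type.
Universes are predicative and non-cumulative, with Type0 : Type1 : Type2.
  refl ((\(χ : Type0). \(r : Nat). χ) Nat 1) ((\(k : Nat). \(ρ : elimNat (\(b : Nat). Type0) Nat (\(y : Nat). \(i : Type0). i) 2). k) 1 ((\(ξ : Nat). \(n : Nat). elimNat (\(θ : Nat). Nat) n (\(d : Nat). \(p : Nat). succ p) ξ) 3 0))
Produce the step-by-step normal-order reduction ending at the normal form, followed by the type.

reduction (normal order):
  refl ((\(χ : Type0). \(r : Nat). χ) Nat 1) ((\(k : Nat). \(ρ : elimNat (\(b : Nat). Type0) Nat (\(y : Nat). \(i : Type0). i) 2). k) 1 ((\(ξ : Nat). \(n : Nat). elimNat (\(θ : Nat). Nat) n (\(d : Nat). \(p : Nat). succ p) ξ) 3 0))
  ~> refl ((\(χ : Nat). Nat) 1) ((\(r : Nat). \(k : elimNat (\(ρ : Nat). Type0) Nat (\(b : Nat). \(y : Type0). y) 2). r) 1 ((\(i : Nat). \(ξ : Nat). elimNat (\(n : Nat). Nat) ξ (\(θ : Nat). \(d : Nat). succ d) i) 3 0))
  ~> refl Nat ((\(χ : Nat). \(r : elimNat (\(k : Nat). Type0) Nat (\(ρ : Nat). \(b : Type0). b) 2). χ) 1 ((\(y : Nat). \(i : Nat). elimNat (\(ξ : Nat). Nat) i (\(n : Nat). \(θ : Nat). succ θ) y) 3 0))
  ~> refl Nat ((\(χ : elimNat (\(r : Nat). Type0) Nat (\(k : Nat). \(ρ : Type0). ρ) 2). 1) ((\(b : Nat). \(y : Nat). elimNat (\(i : Nat). Nat) y (\(ξ : Nat). \(n : Nat). succ n) b) 3 0))
  ~> refl Nat 1
inferred type:
  Eq Nat 1 1


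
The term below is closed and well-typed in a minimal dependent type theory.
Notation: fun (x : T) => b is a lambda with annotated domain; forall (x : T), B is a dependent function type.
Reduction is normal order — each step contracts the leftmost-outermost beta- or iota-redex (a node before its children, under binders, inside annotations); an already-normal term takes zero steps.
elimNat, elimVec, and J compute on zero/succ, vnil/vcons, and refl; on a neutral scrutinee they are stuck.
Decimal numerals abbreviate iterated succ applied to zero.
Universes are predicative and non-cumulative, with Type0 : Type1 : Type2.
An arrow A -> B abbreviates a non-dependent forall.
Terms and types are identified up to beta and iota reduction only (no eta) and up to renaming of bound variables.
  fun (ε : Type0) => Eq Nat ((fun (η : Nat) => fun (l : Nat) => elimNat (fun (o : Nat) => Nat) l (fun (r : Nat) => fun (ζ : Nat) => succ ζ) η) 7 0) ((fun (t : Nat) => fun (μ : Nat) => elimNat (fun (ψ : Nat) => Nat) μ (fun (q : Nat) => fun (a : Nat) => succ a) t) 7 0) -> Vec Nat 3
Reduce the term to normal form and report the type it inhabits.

reduced normal form:
  fun (ε : Type0) => Eq Nat 7 7 -> Vec Nat 3
inferred type:
  Type0 -> Type0
observation: the first redex contracted is a beta-redex; the normal form is reached in 48 normal-order steps.


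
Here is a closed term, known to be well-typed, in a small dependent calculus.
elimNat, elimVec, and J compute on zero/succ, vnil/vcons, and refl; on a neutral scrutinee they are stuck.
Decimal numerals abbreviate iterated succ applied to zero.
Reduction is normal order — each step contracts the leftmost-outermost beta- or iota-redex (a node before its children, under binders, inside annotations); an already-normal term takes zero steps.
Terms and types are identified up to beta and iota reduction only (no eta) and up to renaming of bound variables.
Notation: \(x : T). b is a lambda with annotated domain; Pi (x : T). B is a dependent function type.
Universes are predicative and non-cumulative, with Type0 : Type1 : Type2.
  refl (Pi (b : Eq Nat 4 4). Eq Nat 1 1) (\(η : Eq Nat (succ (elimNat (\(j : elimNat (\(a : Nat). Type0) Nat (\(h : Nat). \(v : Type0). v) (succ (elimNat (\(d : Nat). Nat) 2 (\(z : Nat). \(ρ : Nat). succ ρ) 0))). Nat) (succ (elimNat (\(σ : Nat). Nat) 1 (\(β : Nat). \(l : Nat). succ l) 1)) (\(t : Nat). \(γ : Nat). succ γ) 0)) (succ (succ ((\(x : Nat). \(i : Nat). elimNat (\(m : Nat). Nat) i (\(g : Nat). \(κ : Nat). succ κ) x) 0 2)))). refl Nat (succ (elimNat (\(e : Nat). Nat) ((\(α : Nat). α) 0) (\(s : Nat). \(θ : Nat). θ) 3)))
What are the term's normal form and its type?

normal form:
  refl (Pi (b : Eq Nat 4 4). Eq Nat 1 1) (\(η : Eq Nat 4 4). refl Nat 1)
type:
  Eq (Pi (b : Eq Nat 4 4). Eq Nat 1 1) (\(η : Eq Nat 4 4). refl Nat 1) (\(j : Eq Nat 4 4). refl Nat 1)
observation: normalization takes exactly 19 steps under the normal-order strategy.


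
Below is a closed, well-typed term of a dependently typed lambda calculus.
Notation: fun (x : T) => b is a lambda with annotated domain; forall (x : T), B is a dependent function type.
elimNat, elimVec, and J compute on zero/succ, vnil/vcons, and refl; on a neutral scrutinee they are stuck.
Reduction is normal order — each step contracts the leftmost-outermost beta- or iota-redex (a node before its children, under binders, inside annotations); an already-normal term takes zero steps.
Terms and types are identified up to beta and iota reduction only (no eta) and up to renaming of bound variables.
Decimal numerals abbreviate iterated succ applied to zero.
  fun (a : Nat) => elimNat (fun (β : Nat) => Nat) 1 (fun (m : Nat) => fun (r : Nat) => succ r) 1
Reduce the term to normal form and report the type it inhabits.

reduced normal form:
  fun (a : Nat) => 2
type:
  forall (a : Nat), Nat
observation: the term reaches its normal form after 4 normal-order steps.


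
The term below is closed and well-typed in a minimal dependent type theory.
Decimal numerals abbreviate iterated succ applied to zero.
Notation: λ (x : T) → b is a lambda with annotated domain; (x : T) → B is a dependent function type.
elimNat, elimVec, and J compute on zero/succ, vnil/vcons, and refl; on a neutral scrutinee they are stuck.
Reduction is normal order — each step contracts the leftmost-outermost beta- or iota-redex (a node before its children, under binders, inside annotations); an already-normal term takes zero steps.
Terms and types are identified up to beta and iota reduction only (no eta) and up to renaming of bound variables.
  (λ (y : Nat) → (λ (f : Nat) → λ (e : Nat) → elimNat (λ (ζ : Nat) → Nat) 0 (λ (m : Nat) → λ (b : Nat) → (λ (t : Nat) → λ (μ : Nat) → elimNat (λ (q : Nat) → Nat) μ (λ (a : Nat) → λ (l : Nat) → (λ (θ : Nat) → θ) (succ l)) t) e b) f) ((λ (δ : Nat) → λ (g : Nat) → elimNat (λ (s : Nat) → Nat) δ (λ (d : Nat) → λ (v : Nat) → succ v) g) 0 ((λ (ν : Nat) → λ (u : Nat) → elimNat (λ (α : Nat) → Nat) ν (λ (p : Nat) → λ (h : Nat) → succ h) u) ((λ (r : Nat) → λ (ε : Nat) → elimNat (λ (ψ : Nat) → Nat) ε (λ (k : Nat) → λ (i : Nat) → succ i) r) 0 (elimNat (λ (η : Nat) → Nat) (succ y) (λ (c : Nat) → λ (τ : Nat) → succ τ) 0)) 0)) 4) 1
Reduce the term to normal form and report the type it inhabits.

resulting normal form:
  8
inferred type:
  Nat


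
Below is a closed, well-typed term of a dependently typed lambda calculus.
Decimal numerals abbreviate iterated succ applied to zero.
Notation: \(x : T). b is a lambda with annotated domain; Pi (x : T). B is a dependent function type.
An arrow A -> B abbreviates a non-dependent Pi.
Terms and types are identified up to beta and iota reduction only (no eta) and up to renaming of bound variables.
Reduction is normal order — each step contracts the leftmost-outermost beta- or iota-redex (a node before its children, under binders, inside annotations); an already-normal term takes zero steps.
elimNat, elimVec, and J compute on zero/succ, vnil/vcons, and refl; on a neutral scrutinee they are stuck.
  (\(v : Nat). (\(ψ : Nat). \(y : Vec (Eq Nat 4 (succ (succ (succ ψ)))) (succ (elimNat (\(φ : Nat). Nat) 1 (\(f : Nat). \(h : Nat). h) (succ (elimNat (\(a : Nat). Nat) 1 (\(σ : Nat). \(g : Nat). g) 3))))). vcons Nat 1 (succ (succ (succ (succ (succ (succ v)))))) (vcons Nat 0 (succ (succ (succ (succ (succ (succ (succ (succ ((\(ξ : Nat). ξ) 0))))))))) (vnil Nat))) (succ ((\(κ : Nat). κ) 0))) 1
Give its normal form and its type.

reduced normal form:
  \(v : Vec (Eq Nat 4 4) 2). vcons Nat 1 7 (vcons Nat 0 8 (vnil Nat))
type:
  Vec (Eq Nat 4 4) 2 -> Vec Nat 2
observation: contracting a beta-redex first, the term normalizes in 21 steps.


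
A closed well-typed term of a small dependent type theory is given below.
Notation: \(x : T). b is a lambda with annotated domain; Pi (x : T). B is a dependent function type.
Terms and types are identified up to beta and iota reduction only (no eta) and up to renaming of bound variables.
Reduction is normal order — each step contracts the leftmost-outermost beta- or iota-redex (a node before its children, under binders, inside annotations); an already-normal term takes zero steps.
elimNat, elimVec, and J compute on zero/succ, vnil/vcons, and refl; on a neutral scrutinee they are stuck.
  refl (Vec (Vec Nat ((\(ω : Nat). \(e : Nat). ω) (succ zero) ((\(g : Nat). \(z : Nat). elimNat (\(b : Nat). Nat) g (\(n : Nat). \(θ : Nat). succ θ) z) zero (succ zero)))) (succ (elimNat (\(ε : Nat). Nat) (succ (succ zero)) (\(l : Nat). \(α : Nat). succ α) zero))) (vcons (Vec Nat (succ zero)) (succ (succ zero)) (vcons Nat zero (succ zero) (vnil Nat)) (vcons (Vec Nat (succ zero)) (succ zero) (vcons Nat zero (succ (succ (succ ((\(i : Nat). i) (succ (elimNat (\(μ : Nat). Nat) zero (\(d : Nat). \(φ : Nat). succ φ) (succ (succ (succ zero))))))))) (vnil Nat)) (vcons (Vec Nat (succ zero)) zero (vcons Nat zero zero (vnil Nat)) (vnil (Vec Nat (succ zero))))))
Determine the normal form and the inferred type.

resulting normal form:
  refl (Vec (Vec Nat (succ zero)) (succ (succ (succ zero)))) (vcons (Vec Nat (succ zero)) (succ (succ zero)) (vcons Nat zero (succ zero) (vnil Nat)) (vcons (Vec Nat (succ zero)) (succ zero) (vcons Nat zero (succ (succ (succ (succ (succ (succ (succ zero))))))) (vnil Nat)) (vcons (Vec Nat (succ zero)) zero (vcons Nat zero zero (vnil Nat)) (vnil (Vec Nat (succ zero))))))
inferred type:
  Eq (Vec (Vec Nat (succ zero)) (succ (succ (succ zero)))) (vcons (Vec Nat (succ zero)) (succ (succ zero)) (vcons Nat zero (succ zero) (vnil Nat)) (vcons (Vec Nat (succ zero)) (succ zero) (vcons Nat zero (succ (succ (succ (succ (succ (succ (succ zero))))))) (vnil Nat)) (vcons (Vec Nat (succ zero)) zero (vcons Nat zero zero (vnil Nat)) (vnil (Vec Nat (succ zero)))))) (vcons (Vec Nat (succ zero)) (succ (succ zero)) (vcons Nat zero (succ zero) (vnil Nat)) (vcons (Vec Nat (succ zero)) (succ zero) (vcons Nat zero (succ (succ (succ (succ (succ (succ (succ zero))))))) (vnil Nat)) (vcons (Vec Nat (succ zero)) zero (vcons Nat zero zero (vnil Nat)) (vnil (Vec Nat (succ zero))))))
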